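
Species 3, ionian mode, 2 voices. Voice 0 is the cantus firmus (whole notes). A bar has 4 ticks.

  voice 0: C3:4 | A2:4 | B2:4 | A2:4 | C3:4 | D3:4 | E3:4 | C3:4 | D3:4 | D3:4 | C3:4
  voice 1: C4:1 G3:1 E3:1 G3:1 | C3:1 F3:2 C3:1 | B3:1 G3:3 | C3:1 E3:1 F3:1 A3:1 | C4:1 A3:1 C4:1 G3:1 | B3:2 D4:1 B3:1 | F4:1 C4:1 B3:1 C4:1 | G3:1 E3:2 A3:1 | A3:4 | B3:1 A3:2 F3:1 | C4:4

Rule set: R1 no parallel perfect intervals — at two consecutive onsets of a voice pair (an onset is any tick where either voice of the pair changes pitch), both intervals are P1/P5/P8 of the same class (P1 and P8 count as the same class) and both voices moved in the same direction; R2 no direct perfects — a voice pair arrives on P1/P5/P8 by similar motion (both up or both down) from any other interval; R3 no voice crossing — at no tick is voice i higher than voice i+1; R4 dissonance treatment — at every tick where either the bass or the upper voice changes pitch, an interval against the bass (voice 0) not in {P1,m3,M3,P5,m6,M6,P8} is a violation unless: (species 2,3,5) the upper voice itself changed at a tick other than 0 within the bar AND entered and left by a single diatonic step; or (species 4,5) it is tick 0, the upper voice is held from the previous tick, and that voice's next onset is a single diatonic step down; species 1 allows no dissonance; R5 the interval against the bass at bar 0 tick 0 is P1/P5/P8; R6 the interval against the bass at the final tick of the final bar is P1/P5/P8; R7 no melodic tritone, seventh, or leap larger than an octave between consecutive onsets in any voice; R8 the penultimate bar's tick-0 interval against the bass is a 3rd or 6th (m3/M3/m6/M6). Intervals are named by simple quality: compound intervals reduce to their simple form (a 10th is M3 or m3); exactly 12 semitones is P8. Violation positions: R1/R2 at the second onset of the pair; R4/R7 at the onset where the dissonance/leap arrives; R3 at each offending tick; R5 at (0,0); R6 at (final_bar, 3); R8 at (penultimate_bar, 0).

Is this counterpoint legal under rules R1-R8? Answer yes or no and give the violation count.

bar 0: v0=C3 v1=C4 (P8)
bar 1: v0=A2 v1=C3 (m3)
bar 2: v0=B2 v1=B3 (P8)
bar 3: v0=A2 v1=C3 (m3)
bar 4: v0=C3 v1=C4 (P8)
bar 5: v0=D3 v1=B3 (M6)
bar 6: v0=E3 v1=F4 (m2)
bar 7: v0=C3 v1=G3 (P5)
bar 8: v0=D3 v1=A3 (P5)
bar 9: v0=D3 v1=B3 (M6)
bar 10: v0=C3 v1=C4 (P8)
  R2 @ bar2.0: A2/C3 m3 -> B2/B3 P8 similar
  R7 @ bar2.0: C3->B3 leap 11st
  R1 @ bar4.0: A2/A3 P8 -> C3/C4 P8 similar
  R4 @ bar6.0: E3/F4 m2 untreated
  R7 @ bar6.0: B3->F4 leap 6st
  R2 @ bar7.0: E3/C4 m6 -> C3/G3 P5 similar

No (6 violations)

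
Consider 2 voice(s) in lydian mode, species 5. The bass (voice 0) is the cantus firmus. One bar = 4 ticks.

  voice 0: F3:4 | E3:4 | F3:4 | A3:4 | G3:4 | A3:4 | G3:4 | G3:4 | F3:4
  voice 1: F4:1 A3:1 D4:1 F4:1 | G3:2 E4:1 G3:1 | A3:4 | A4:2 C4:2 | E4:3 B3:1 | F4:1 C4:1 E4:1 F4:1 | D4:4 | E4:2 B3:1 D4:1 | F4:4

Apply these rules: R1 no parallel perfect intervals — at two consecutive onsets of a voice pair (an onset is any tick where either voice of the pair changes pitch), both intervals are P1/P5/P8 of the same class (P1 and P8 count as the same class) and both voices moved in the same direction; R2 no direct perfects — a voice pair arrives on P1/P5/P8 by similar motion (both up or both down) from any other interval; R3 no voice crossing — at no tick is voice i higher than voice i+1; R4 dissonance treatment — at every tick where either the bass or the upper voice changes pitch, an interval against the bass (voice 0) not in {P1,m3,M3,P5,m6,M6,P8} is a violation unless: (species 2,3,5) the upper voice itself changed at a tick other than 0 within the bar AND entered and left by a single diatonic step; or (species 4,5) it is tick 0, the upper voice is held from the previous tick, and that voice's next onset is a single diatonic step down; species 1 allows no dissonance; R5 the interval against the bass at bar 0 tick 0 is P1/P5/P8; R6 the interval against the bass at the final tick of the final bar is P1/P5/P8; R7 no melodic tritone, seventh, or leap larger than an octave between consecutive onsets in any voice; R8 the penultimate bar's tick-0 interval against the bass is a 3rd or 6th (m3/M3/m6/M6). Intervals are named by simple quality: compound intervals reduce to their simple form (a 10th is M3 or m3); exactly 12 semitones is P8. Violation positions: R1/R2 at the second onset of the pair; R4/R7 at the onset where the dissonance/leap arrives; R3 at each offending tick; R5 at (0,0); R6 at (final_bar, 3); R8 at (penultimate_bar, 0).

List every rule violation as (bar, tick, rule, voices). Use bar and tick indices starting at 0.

(1, 0, R7, (1,))
(3, 0, R2, (0, 1))
(5, 0, R7, (1,))
(6, 0, R2, (0, 1))

bar 0: v0=F3 v1=F4 downbeat P8
bar 1: v0=E3 v1=G3 downbeat m3
bar 2: v0=F3 v1=A3 downbeat M3
bar 3: v0=A3 v1=A4 downbeat P8
bar 4: v0=G3 v1=E4 downbeat M6
bar 5: v0=A3 v1=F4 downbeat m6
bar 6: v0=G3 v1=D4 downbeat P5
bar 7: v0=G3 v1=E4 downbeat M6
bar 8: v0=F3 v1=F4 downbeat P8
  -> R7 @ bar 1 tick 0 v(1,): F4->G3 leap 10st
  -> R2 @ bar 3 tick 0 v(0, 1): F3/A3 M3 -> A3/A4 P8 similar
  -> R7 @ bar 5 tick 0 v(1,): B3->F4 leap 6st
  -> R2 @ bar 6 tick 0 v(0, 1): A3/F4 m6 -> G3/D4 P5 similar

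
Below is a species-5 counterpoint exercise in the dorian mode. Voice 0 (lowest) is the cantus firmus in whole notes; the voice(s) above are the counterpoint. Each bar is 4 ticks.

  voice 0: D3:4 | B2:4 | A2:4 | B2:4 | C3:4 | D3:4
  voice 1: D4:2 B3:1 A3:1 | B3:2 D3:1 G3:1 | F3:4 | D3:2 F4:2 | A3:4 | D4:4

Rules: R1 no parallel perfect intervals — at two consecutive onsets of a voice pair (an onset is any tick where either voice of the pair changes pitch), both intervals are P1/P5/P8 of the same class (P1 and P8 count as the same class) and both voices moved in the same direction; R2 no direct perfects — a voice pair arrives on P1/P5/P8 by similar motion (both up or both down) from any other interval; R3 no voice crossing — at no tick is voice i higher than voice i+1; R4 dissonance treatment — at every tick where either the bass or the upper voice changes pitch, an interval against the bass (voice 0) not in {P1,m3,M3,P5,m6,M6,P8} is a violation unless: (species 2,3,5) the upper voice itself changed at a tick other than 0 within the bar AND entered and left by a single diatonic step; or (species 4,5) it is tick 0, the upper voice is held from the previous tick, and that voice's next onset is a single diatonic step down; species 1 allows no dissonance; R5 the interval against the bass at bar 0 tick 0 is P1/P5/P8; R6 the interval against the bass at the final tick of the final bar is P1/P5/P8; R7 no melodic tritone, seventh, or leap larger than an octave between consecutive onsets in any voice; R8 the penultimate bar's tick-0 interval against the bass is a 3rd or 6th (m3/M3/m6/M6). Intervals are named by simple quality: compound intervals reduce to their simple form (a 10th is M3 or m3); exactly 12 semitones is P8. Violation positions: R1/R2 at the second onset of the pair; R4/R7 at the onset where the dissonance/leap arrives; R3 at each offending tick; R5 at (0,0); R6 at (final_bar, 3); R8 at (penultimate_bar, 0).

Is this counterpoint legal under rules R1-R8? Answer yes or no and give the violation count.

No (3 violations)

bar 0: v0=D3 v1=D4 (P8)
bar 1: v0=B2 v1=B3 (P8)
bar 2: v0=A2 v1=F3 (m6)
bar 3: v0=B2 v1=D3 (m3)
bar 4: v0=C3 v1=A3 (M6)
bar 5: v0=D3 v1=D4 (P8)
  R4 @ bar3.2: B2/F4 TT untreated
  R7 @ bar3.2: D3->F4 leap 15st
  R2 @ bar5.0: C3/A3 M6 -> D3/D4 P8 similar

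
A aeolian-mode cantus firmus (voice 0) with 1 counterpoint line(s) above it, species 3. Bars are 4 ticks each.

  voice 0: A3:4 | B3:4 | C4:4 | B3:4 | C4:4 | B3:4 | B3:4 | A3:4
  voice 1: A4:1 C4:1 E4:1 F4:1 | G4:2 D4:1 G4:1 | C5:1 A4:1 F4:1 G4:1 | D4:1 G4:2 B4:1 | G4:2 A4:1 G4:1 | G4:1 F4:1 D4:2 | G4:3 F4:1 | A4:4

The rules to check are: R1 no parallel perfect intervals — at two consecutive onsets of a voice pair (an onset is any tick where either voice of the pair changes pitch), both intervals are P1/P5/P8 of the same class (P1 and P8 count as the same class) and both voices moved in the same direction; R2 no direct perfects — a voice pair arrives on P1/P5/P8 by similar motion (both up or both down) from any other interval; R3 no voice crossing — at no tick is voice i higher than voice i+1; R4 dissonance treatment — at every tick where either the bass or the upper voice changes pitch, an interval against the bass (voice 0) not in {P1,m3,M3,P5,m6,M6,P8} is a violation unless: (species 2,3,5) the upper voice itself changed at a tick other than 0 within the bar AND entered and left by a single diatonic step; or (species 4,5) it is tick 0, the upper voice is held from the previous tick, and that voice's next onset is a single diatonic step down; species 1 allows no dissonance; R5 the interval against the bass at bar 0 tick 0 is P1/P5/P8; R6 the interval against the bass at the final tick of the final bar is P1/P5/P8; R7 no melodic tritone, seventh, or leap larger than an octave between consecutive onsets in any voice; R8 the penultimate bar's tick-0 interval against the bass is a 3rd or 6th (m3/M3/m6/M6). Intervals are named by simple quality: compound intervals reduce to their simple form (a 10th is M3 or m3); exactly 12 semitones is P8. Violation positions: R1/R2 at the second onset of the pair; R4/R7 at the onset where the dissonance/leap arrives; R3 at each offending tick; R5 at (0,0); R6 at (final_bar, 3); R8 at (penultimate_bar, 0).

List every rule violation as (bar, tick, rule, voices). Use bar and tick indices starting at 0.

(2, 0, R2, (0, 1))
(2, 2, R4, (0, 1))
(5, 1, R4, (0, 1))
(6, 3, R4, (0, 1))

bar 0: v0=A3 v1=A4 downbeat P8
bar 1: v0=B3 v1=G4 downbeat m6
bar 2: v0=C4 v1=C5 downbeat P8
bar 3: v0=B3 v1=D4 downbeat m3
bar 4: v0=C4 v1=G4 downbeat P5
bar 5: v0=B3 v1=G4 downbeat m6
bar 6: v0=B3 v1=G4 downbeat m6
bar 7: v0=A3 v1=A4 downbeat P8
  -> R2 @ bar 2 tick 0 v(0, 1): B3/G4 m6 -> C4/C5 P8 similar
  -> R4 @ bar 2 tick 2 v(0, 1): C4/F4 P4 untreated
  -> R4 @ bar 5 tick 1 v(0, 1): B3/F4 TT untreated
  -> R4 @ bar 6 tick 3 v(0, 1): B3/F4 TT untreated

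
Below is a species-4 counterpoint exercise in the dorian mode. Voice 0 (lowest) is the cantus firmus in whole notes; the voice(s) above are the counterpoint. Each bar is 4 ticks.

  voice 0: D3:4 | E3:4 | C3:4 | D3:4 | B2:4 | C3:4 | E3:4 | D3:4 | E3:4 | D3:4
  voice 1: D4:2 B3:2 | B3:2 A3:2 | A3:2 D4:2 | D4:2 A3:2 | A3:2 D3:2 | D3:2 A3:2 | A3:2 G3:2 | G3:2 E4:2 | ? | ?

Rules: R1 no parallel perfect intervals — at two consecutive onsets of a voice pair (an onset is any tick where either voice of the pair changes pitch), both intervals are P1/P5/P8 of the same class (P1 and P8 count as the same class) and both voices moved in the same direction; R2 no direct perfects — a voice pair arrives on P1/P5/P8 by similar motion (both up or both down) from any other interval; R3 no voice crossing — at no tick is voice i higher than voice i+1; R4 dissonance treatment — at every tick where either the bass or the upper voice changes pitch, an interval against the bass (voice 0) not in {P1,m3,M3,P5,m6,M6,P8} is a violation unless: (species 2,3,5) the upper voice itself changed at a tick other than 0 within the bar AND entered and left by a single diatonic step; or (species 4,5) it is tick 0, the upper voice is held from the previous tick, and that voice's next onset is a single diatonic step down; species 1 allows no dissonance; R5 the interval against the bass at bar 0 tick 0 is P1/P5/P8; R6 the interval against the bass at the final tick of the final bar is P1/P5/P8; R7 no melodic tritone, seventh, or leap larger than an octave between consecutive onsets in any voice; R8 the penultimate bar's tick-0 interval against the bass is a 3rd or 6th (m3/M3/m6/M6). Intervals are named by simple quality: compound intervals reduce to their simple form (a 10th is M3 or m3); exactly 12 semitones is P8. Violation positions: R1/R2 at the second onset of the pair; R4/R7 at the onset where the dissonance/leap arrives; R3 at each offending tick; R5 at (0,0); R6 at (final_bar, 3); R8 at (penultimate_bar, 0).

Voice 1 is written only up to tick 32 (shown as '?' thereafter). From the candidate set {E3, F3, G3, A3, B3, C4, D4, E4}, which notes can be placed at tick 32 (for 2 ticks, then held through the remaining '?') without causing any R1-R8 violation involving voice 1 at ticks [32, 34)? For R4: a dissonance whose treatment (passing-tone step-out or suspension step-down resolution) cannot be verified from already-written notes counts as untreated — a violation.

{C4, G3}

E3: violates R8
F3: violates R4,R7,R8
G3: legal
A3: violates R4,R8
B3: violates R8
C4: legal
D4: violates R4,R8
E4: violates R8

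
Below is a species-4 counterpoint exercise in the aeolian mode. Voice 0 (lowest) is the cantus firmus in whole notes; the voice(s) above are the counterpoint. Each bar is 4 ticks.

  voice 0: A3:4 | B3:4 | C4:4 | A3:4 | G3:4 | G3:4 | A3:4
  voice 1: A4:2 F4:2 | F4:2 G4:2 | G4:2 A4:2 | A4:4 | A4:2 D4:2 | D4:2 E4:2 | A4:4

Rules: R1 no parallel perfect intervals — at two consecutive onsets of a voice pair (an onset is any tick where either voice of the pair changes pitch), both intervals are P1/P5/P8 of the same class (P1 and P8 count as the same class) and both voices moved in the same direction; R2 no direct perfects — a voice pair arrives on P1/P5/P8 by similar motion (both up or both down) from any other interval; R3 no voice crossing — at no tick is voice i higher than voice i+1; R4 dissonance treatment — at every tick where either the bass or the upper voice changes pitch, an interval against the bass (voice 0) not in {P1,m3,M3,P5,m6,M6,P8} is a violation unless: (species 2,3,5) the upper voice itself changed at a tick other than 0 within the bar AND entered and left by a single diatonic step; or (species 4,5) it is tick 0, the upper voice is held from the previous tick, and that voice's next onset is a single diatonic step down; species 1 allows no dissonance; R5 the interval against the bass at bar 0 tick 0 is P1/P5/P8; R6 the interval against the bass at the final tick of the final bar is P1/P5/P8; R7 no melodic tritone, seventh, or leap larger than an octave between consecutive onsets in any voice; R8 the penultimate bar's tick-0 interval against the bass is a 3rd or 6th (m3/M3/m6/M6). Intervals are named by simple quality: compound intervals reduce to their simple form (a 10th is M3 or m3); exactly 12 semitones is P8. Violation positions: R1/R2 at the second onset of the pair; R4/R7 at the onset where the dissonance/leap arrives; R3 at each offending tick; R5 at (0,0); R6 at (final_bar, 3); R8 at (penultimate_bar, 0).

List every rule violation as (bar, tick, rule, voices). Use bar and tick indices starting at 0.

bar 0: v0=A3 v1=A4 downbeat P8
bar 1: v0=B3 v1=F4 downbeat TT
bar 2: v0=C4 v1=G4 downbeat P5
bar 3: v0=A3 v1=A4 downbeat P8
bar 4: v0=G3 v1=A4 downbeat M2
bar 5: v0=G3 v1=D4 downbeat P5
bar 6: v0=A3 v1=A4 downbeat P8
  -> R4 @ bar 1 tick 0 v(0, 1): B3/F4 TT untreated
  -> R4 @ bar 4 tick 0 v(0, 1): G3/A4 M2 untreated
  -> R8 @ bar 5 tick 0 v(0, 1): penult P5 not 3rd/6th
  -> R2 @ bar 6 tick 0 v(0, 1): G3/E4 M6 -> A3/A4 P8 similar

(1, 0, R4, (0, 1))
(4, 0, R4, (0, 1))
(5, 0, R8, (0, 1))
(6, 0, R2, (0, 1))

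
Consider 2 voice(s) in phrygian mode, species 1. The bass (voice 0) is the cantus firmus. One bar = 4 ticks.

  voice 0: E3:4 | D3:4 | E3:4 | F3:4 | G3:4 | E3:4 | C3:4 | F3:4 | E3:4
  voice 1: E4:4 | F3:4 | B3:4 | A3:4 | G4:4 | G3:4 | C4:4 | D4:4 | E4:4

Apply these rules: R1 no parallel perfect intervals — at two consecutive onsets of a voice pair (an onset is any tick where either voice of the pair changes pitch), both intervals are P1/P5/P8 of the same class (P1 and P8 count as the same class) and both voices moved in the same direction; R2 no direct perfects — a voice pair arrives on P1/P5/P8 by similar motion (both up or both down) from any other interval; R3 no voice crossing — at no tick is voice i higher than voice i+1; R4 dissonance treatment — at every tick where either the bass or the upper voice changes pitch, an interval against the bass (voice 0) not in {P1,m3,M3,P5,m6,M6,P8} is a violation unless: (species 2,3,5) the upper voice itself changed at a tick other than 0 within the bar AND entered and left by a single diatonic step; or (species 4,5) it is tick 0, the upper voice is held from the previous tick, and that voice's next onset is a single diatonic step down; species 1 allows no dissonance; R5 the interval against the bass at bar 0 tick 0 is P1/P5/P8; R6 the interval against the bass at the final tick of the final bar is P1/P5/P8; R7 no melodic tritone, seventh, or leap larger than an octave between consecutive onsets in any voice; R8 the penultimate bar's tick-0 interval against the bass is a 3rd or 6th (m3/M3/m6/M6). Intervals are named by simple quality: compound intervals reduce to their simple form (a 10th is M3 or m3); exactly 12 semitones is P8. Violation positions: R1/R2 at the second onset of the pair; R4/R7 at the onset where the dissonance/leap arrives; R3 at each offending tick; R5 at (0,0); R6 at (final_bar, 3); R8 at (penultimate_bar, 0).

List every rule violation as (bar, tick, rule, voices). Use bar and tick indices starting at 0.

(1, 0, R7, (1,))
(2, 0, R2, (0, 1))
(2, 0, R7, (1,))
(4, 0, R2, (0, 1))
(4, 0, R7, (1,))

bar 0: v0=E3 v1=E4 downbeat P8
bar 1: v0=D3 v1=F3 downbeat m3
bar 2: v0=E3 v1=B3 downbeat P5
bar 3: v0=F3 v1=A3 downbeat M3
bar 4: v0=G3 v1=G4 downbeat P8
bar 5: v0=E3 v1=G3 downbeat m3
bar 6: v0=C3 v1=C4 downbeat P8
bar 7: v0=F3 v1=D4 downbeat M6
bar 8: v0=E3 v1=E4 downbeat P8
  -> R7 @ bar 1 tick 0 v(1,): E4->F3 leap 11st
  -> R2 @ bar 2 tick 0 v(0, 1): D3/F3 m3 -> E3/B3 P5 similar
  -> R7 @ bar 2 tick 0 v(1,): F3->B3 leap 6st
  -> R2 @ bar 4 tick 0 v(0, 1): F3/A3 M3 -> G3/G4 P8 similar
  -> R7 @ bar 4 tick 0 v(1,): A3->G4 leap 10st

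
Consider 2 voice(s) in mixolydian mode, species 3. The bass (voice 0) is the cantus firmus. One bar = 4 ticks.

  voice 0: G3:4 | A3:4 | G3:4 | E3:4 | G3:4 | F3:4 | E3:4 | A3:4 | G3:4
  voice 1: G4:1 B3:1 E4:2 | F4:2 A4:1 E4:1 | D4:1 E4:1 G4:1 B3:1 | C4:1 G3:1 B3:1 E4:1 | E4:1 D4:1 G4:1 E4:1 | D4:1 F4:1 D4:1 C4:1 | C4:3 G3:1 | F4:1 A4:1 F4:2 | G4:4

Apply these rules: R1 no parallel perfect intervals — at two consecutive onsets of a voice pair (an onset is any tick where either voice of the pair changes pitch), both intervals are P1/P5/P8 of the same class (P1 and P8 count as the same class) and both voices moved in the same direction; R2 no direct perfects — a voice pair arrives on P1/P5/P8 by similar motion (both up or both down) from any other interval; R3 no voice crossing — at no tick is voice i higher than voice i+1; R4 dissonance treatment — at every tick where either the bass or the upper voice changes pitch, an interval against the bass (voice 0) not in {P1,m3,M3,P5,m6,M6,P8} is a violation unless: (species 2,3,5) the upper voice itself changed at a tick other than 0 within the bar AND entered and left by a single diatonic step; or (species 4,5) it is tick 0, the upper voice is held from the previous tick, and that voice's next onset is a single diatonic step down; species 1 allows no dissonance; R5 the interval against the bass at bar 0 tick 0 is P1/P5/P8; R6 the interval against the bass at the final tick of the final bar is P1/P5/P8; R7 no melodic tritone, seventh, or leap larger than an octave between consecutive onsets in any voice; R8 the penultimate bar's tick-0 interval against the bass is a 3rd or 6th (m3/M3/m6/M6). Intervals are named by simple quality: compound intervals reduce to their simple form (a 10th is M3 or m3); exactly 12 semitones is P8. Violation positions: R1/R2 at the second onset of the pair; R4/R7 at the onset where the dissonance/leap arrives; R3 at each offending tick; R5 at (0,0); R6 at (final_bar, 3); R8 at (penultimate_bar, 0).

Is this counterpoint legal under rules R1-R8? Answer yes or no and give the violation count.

No (2 violations)

bar 0: v0=G3 v1=G4 (P8)
bar 1: v0=A3 v1=F4 (m6)
bar 2: v0=G3 v1=D4 (P5)
bar 3: v0=E3 v1=C4 (m6)
bar 4: v0=G3 v1=E4 (M6)
bar 5: v0=F3 v1=D4 (M6)
bar 6: v0=E3 v1=C4 (m6)
bar 7: v0=A3 v1=F4 (m6)
bar 8: v0=G3 v1=G4 (P8)
  R1 @ bar2.0: A3/E4 P5 -> G3/D4 P5 similar
  R7 @ bar7.0: G3->F4 leap 10st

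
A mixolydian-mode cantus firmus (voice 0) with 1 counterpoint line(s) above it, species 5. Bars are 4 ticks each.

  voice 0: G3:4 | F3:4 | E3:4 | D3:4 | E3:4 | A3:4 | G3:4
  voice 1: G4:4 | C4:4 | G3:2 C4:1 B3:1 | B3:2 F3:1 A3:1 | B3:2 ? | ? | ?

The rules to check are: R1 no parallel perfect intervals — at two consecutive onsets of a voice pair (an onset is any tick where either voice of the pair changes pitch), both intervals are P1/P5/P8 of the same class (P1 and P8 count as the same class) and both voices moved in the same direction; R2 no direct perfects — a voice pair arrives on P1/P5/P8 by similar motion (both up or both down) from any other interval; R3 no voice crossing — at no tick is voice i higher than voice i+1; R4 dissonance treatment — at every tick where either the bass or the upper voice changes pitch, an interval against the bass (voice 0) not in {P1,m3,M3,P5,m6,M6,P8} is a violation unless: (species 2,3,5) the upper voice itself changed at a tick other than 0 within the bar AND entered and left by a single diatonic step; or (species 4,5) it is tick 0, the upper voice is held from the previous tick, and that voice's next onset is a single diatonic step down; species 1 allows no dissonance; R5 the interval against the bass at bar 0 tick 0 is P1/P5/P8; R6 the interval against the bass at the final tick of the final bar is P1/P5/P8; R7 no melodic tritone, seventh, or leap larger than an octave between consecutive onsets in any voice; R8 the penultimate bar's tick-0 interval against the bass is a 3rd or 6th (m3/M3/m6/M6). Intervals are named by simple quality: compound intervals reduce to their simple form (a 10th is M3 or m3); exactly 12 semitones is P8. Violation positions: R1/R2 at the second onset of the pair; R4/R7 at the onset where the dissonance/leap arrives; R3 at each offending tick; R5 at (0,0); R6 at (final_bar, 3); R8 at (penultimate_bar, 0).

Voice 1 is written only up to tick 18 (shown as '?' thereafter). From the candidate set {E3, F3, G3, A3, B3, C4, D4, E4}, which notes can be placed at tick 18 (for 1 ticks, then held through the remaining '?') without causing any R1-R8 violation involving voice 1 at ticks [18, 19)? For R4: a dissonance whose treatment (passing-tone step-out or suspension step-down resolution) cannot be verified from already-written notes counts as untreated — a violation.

E3: legal
F3: violates R4,R7
G3: legal
A3: violates R4
B3: legal
C4: legal
D4: violates R4
E4: legal

{B3, C4, E3, E4, G3}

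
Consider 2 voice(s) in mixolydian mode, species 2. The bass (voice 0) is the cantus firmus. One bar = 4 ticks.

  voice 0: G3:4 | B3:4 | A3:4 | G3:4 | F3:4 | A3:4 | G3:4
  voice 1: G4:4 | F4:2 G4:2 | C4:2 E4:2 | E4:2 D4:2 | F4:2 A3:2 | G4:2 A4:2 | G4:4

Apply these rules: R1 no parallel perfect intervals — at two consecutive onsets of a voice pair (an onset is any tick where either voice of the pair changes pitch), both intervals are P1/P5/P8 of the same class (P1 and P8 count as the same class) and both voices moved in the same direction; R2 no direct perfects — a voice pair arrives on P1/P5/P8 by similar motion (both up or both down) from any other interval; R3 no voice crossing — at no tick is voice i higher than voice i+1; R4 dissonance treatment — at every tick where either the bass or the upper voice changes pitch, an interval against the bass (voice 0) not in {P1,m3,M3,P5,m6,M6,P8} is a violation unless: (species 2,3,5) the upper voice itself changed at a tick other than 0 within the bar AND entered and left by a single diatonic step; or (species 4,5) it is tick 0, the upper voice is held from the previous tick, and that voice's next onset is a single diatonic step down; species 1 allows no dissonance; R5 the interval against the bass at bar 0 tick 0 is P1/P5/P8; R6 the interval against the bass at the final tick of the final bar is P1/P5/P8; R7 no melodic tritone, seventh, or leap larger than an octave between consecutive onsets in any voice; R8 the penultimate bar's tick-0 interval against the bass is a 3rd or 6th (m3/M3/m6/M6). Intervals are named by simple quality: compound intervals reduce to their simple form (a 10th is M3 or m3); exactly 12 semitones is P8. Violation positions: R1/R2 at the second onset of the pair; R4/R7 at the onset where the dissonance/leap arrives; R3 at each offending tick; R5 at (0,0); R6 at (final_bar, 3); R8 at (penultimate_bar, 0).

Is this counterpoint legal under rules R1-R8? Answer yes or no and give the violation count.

bar 0: v0=G3 v1=G4 (P8)
bar 1: v0=B3 v1=F4 (TT)
bar 2: v0=A3 v1=C4 (m3)
bar 3: v0=G3 v1=E4 (M6)
bar 4: v0=F3 v1=F4 (P8)
bar 5: v0=A3 v1=G4 (m7)
bar 6: v0=G3 v1=G4 (P8)
  R4 @ bar1.0: B3/F4 TT untreated
  R4 @ bar5.0: A3/G4 m7 untreated
  R7 @ bar5.0: A3->G4 leap 10st
  R8 @ bar5.0: penult m7 not 3rd/6th
  R1 @ bar6.0: A3/A4 P8 -> G3/G4 P8 similar

No (5 violations)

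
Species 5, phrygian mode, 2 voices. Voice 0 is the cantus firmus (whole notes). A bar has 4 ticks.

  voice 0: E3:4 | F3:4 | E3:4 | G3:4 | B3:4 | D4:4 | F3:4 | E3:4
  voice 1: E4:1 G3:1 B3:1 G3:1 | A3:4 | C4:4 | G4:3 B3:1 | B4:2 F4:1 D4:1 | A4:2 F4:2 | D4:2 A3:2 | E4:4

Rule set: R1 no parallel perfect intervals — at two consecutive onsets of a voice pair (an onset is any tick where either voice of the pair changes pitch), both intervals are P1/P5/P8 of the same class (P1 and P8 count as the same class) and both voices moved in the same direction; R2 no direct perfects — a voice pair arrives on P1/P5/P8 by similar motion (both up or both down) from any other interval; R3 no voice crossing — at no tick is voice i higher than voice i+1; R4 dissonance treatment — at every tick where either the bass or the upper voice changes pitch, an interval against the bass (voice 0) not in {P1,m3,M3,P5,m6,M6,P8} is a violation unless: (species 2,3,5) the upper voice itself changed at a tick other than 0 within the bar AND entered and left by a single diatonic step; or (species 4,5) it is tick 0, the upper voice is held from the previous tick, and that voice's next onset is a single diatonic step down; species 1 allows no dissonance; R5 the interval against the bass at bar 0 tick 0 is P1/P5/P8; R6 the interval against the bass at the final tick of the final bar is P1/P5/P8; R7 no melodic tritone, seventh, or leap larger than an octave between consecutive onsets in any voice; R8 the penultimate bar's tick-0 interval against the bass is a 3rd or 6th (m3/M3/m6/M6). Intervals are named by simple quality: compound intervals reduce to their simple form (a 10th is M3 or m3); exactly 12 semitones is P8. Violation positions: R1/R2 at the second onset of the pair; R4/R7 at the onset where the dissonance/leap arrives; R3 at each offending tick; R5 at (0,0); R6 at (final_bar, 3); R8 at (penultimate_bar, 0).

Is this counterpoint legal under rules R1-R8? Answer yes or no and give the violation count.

No (5 violations)

bar 0: v0=E3 v1=E4 (P8)
bar 1: v0=F3 v1=A3 (M3)
bar 2: v0=E3 v1=C4 (m6)
bar 3: v0=G3 v1=G4 (P8)
bar 4: v0=B3 v1=B4 (P8)
bar 5: v0=D4 v1=A4 (P5)
bar 6: v0=F3 v1=D4 (M6)
bar 7: v0=E3 v1=E4 (P8)
  R2 @ bar3.0: E3/C4 m6 -> G3/G4 P8 similar
  R2 @ bar4.0: G3/B3 M3 -> B3/B4 P8 similar
  R4 @ bar4.2: B3/F4 TT untreated
  R7 @ bar4.2: B4->F4 leap 6st
  R2 @ bar5.0: B3/D4 m3 -> D4/A4 P5 similar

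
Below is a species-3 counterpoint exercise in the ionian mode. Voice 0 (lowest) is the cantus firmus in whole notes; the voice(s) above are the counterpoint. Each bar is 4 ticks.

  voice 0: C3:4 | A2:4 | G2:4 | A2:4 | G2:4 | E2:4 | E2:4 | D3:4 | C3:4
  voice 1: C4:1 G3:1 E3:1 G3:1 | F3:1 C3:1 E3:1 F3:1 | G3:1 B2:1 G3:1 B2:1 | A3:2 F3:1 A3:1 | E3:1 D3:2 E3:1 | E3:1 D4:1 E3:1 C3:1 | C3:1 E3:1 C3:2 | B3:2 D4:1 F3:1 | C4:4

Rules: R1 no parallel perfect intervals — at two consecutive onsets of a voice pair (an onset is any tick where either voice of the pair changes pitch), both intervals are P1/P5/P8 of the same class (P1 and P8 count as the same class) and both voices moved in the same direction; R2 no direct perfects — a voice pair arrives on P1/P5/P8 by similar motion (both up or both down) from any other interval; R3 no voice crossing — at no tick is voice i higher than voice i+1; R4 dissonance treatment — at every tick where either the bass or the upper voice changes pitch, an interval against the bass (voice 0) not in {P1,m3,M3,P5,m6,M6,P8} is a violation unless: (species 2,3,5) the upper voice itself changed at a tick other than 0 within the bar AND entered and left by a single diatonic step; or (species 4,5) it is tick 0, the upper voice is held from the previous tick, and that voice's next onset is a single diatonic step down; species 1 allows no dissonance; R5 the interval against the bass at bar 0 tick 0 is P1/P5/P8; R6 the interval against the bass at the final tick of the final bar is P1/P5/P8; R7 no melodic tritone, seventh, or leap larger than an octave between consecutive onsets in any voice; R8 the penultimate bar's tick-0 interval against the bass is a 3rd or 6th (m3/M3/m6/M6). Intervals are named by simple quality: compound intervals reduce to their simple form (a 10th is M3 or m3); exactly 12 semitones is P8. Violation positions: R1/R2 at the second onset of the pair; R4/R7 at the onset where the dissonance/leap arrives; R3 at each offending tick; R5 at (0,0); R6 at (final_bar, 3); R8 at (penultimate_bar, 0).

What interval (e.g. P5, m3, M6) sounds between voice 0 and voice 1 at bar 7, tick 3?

voice 0=D3 voice 1=F3 -> m3

m3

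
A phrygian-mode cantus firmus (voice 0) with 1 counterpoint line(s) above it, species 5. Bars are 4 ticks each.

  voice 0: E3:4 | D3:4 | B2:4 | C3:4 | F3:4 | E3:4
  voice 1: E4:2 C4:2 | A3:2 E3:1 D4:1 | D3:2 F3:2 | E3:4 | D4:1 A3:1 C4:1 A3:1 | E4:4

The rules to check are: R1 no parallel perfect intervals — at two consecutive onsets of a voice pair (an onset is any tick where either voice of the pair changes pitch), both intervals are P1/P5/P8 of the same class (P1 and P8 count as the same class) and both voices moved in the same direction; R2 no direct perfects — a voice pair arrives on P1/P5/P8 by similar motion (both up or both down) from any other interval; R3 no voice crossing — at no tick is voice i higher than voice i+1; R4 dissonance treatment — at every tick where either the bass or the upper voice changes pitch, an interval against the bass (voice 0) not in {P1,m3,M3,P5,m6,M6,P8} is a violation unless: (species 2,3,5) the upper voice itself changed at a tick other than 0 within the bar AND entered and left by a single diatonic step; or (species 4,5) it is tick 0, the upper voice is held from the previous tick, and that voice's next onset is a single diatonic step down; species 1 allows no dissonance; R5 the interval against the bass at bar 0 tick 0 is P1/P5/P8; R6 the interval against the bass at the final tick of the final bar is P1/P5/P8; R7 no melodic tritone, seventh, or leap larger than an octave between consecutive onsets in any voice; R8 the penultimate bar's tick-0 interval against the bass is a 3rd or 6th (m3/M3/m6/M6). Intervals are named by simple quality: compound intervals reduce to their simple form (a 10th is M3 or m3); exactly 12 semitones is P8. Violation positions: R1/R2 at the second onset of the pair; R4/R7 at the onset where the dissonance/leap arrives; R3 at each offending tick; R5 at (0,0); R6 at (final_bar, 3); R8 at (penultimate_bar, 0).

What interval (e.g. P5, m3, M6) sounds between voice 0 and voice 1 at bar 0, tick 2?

voice 0=E3 voice 1=C4 -> m6

m6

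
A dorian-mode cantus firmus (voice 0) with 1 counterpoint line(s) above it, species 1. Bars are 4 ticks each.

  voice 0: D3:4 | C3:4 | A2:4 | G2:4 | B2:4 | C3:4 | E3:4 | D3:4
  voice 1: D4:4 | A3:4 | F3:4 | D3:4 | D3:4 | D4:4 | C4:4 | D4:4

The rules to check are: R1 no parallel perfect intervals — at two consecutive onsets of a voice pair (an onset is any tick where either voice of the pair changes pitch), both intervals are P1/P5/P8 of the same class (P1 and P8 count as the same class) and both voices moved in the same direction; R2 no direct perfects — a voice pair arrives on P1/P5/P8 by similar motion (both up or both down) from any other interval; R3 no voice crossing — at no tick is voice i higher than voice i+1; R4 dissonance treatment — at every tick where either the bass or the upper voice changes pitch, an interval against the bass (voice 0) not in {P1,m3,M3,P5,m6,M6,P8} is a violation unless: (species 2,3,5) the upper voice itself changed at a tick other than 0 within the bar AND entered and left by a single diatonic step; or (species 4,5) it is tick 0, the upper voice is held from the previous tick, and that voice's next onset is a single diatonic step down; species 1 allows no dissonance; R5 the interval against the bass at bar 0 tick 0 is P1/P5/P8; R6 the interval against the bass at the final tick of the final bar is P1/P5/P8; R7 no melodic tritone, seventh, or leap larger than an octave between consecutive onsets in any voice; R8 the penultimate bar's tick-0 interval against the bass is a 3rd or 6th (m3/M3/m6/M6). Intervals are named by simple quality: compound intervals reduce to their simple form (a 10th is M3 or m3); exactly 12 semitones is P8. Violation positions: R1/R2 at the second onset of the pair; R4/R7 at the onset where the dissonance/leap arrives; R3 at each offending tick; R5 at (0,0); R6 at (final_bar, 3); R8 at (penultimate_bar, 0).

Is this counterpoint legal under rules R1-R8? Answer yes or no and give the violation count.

bar 0: v0=D3 v1=D4 (P8)
bar 1: v0=C3 v1=A3 (M6)
bar 2: v0=A2 v1=F3 (m6)
bar 3: v0=G2 v1=D3 (P5)
bar 4: v0=B2 v1=D3 (m3)
bar 5: v0=C3 v1=D4 (M2)
bar 6: v0=E3 v1=C4 (m6)
bar 7: v0=D3 v1=D4 (P8)
  R2 @ bar3.0: A2/F3 m6 -> G2/D3 P5 similar
  R4 @ bar5.0: C3/D4 M2 untreated

No (2 violations)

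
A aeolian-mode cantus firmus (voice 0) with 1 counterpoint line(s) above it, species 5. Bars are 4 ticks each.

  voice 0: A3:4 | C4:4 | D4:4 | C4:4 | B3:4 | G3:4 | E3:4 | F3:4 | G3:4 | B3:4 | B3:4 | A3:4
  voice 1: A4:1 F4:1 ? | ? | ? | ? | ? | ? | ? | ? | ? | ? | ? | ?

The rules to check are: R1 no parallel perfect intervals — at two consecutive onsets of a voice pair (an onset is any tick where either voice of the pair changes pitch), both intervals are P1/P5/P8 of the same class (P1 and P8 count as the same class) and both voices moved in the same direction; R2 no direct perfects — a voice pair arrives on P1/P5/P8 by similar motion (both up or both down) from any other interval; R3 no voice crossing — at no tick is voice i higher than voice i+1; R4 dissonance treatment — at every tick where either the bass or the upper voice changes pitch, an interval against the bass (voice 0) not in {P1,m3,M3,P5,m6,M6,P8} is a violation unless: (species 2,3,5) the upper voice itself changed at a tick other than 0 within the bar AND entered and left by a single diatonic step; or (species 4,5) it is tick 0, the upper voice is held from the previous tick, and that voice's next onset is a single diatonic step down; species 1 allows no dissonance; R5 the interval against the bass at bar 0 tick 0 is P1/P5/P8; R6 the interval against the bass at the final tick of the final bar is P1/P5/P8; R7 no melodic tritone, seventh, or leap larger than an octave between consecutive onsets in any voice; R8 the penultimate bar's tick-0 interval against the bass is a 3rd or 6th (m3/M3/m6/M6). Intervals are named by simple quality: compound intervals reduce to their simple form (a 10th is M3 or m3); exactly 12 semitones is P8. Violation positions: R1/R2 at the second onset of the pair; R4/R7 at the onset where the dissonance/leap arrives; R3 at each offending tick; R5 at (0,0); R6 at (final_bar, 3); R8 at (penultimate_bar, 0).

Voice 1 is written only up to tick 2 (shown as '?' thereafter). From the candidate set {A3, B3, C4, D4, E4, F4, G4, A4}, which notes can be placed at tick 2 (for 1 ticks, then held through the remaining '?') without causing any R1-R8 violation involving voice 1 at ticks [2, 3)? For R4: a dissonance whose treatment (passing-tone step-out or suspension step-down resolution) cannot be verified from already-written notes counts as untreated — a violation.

{A3, A4, C4, E4, F4}

A3: legal
B3: violates R4,R7
C4: legal
D4: violates R4
E4: legal
F4: legal
G4: violates R4
A4: legal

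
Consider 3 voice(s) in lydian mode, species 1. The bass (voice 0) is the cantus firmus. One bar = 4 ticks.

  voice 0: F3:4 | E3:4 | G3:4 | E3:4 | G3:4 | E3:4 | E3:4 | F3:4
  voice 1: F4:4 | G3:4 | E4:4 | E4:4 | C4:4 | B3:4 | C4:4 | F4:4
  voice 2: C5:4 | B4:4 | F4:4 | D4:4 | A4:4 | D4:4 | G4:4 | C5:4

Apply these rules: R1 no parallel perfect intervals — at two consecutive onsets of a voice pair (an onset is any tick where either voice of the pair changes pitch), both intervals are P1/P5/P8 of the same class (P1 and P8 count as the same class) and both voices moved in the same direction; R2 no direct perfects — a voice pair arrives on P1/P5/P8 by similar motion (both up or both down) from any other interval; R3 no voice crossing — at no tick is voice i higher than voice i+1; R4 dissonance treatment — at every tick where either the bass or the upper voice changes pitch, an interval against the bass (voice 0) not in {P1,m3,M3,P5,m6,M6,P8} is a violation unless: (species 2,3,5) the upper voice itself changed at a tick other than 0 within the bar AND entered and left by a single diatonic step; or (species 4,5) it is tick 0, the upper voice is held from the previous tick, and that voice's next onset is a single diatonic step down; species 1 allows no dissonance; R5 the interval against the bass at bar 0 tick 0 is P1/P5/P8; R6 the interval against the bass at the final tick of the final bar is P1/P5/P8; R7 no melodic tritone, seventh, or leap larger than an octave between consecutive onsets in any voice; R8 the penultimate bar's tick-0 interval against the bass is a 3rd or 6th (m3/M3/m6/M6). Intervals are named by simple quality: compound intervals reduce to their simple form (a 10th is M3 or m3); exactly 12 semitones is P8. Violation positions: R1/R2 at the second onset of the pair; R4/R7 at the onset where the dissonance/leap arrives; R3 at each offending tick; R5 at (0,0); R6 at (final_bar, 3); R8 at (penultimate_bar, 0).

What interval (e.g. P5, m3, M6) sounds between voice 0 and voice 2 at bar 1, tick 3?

P5

voice 0=E3 voice 2=B4 -> P5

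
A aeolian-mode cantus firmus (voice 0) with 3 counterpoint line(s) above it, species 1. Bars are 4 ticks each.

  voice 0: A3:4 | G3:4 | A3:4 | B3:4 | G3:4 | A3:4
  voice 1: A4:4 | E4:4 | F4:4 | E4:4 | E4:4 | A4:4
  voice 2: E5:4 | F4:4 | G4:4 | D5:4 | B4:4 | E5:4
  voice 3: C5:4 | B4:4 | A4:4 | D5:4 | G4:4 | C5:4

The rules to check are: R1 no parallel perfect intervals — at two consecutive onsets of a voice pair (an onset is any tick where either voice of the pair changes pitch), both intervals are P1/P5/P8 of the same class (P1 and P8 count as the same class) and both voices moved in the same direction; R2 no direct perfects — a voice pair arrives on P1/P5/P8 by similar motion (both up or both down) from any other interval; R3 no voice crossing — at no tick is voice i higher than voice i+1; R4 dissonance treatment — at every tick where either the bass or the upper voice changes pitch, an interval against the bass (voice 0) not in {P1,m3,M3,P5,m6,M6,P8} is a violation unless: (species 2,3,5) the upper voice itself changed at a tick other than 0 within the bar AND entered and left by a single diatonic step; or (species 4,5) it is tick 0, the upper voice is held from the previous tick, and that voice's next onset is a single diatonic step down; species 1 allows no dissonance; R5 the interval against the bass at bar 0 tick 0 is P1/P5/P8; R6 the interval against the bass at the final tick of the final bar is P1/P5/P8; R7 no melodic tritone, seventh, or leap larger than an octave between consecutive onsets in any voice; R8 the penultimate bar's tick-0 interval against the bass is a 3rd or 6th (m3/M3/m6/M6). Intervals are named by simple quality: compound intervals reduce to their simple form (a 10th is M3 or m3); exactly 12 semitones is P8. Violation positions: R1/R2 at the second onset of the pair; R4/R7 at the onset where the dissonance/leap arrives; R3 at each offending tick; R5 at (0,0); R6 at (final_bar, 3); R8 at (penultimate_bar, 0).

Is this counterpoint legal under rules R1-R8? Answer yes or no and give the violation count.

bar 0: v0=A3 v1=A4 v2=E5 v3=C5 (m3)
bar 1: v0=G3 v1=E4 v2=F4 v3=B4 (M3)
bar 2: v0=A3 v1=F4 v2=G4 v3=A4 (P8)
bar 3: v0=B3 v1=E4 v2=D5 v3=D5 (m3)
bar 4: v0=G3 v1=E4 v2=B4 v3=G4 (P8)
bar 5: v0=A3 v1=A4 v2=E5 v3=C5 (m3)
  R3 @ bar0.0: E5 above C5
  R5 @ bar0.0: opens on m3
  R3 @ bar0.1: E5 above C5
  R3 @ bar0.2: E5 above C5
  R3 @ bar0.3: E5 above C5
  R2 @ bar1.0: A4/C5 m3 -> E4/B4 P5 similar
  R4 @ bar1.0: G3/F4 m7 untreated
  R7 @ bar1.0: E5->F4 leap 11st
  R4 @ bar2.0: A3/G4 m7 untreated
  R2 @ bar3.0: G4/A4 M2 -> D5/D5 P1 similar
  R4 @ bar3.0: B3/E4 P4 untreated
  R2 @ bar4.0: B3/D5 m3 -> G3/G4 P8 similar
  R3 @ bar4.0: B4 above G4
  R8 @ bar4.0: penult P8 not 3rd/6th
  R3 @ bar4.1: B4 above G4
  R3 @ bar4.2: B4 above G4
  R3 @ bar4.3: B4 above G4
  R1 @ bar5.0: E4/B4 P5 -> A4/E5 P5 similar
  R2 @ bar5.0: G3/E4 M6 -> A3/A4 P8 similar
  R2 @ bar5.0: G3/B4 M3 -> A3/E5 P5 similar
  R3 @ bar5.0: E5 above C5
  R3 @ bar5.1: E5 above C5
  R3 @ bar5.2: E5 above C5
  R3 @ bar5.3: E5 above C5
  R6 @ bar5.3: closes on m3

No (25 violations)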